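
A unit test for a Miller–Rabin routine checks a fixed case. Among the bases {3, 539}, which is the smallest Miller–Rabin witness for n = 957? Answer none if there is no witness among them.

3

n − 1 = 956 = 2^2 · 239, so s = 2 and d = 239.
Base 3: x_0 = 3^239 mod 957 = 345. x_0 is neither 1 nor 956, so continue squaring. x_1 = 345^2 mod 957 = 357. Reached i = s−1 = 1 without hitting −1: 3 is a Miller–Rabin witness and 957 is composite.
Base 539: x_0 = 539^239 mod 957 = 737. x_0 is neither 1 nor 956, so continue squaring. x_1 = 737^2 mod 957 = 550. Reached i = s−1 = 1 without hitting −1: 539 is a Miller–Rabin witness and 957 is composite.
The smallest witness among the given bases is 3.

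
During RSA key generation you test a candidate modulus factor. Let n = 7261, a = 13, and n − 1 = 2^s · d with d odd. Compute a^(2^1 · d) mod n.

n − 1 = 7260 = 2^2 · 1815, so s = 2 and d = 1815.
x_0 = 13^1815 mod 7261 = 5707.
x_1 = 5707^2 mod 7261 = 4264.

4264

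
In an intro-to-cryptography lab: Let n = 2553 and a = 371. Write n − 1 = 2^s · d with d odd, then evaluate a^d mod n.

n − 1 = 2552 = 2^3 · 319, so s = 3 and d = 319.
Repeated squaring mod 2553: 371^1 ≡ 371, 371^2 ≡ 2332, 371^4 ≡ 334, 371^8 ≡ 1777, 371^16 ≡ 2221, 371^32 ≡ 445, 371^64 ≡ 1444, 371^128 ≡ 1888, 371^256 ≡ 556.
319 = 256 + 32 + 16 + 8 + 4 + 2 + 1, so 371^319 ≡ 556·445·2221·1777·334·2332·371 ≡ 1703 (mod 2553).

1703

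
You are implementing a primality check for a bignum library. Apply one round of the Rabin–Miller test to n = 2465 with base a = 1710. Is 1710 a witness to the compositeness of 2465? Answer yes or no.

yes

n − 1 = 2464 = 2^5 · 77, so s = 5 and d = 77.
Repeated squaring mod 2465: 1710^1 ≡ 1710, 1710^2 ≡ 610, 1710^4 ≡ 2350, 1710^8 ≡ 900, 1710^16 ≡ 1480, 1710^32 ≡ 1480, 1710^64 ≡ 1480.
77 = 64 + 8 + 4 + 1, so 1710^77 ≡ 1480·900·2350·1710 ≡ 2000 (mod 2465).
x_0 = 1710^77 mod 2465 = 2000.
x_0 is neither 1 nor 2464, so continue squaring.
x_1 = 2000^2 mod 2465 = 1770.
x_2 = 1770^2 mod 2465 = 2350.
x_3 = 2350^2 mod 2465 = 900.
x_4 = 900^2 mod 2465 = 1480.
Reached i = s−1 = 4 without hitting −1: 1710 is a Miller–Rabin witness and 2465 is composite.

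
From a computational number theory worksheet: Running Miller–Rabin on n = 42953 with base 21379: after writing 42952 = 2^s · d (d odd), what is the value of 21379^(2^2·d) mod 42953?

1

n − 1 = 42952 = 2^3 · 5369, so s = 3 and d = 5369.
x_0 = 21379^5369 mod 42953 = 3690.
x_1 = 3690^2 mod 42953 = 42952.
x_2 = 42952^2 mod 42953 = 1.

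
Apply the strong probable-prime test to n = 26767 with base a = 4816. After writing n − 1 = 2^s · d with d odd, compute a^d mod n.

n − 1 = 26766 = 2^1 · 13383, so s = 1 and d = 13383.
4816^13383 mod 26767 = 13645.

13645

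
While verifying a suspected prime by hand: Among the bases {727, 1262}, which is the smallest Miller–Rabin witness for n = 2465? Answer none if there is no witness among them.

n − 1 = 2464 = 2^5 · 77, so s = 5 and d = 77.
Base 727: x_0 = 727^77 mod 2465 = 1322. x_0 is neither 1 nor 2464, so continue squaring. x_1 = 1322^2 mod 2465 = 2464. x_1 ≡ −1, so 727 is not a witness.
Base 1262: x_0 = 1262^77 mod 2465 = 157. x_0 is neither 1 nor 2464, so continue squaring. x_1 = 157^2 mod 2465 = 2464. x_1 ≡ −1, so 1262 is not a witness.
No listed base is a witness for 2465.

none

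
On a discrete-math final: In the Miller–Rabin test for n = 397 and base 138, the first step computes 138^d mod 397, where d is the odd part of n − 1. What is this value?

63

n − 1 = 396 = 2^2 · 99, so s = 2 and d = 99.
Repeated squaring mod 397: 138^1 ≡ 138, 138^2 ≡ 385, 138^4 ≡ 144, 138^8 ≡ 92, 138^16 ≡ 127, 138^32 ≡ 249, 138^64 ≡ 69.
99 = 64 + 32 + 2 + 1, so 138^99 ≡ 69·249·385·138 ≡ 63 (mod 397).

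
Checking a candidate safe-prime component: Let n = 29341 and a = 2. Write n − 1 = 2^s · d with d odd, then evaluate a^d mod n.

n − 1 = 29340 = 2^2 · 7335, so s = 2 and d = 7335.
2^7335 mod 29341 = 26424.

26424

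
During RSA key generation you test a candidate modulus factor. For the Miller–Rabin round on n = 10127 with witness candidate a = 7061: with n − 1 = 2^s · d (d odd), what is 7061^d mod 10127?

n − 1 = 10126 = 2^1 · 5063, so s = 1 and d = 5063.
7061^5063 mod 10127 = 6715.

6715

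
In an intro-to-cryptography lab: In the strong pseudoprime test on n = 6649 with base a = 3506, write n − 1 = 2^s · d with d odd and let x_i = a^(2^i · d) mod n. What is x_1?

n − 1 = 6648 = 2^3 · 831, so s = 3 and d = 831.
By repeated squaring, 3506^831 ≡ 4991 (mod 6649).
x_0 = 4991.
x_1 = 4991^2 mod 6649 = 2927.

2927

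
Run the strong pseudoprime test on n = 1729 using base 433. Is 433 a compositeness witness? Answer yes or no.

n − 1 = 1728 = 2^6 · 27, so s = 6 and d = 27.
x_0 = 433^27 mod 1729 = 1728.
x_0 = 1728 ≡ −1, so 433 is not a witness.

no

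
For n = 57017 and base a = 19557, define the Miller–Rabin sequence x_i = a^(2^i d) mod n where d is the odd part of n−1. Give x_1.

n − 1 = 57016 = 2^3 · 7127, so s = 3 and d = 7127.
By repeated squaring, 19557^7127 ≡ 30370 (mod 57017).
x_0 = 30370.
x_1 = 30370^2 mod 57017 = 29908.

29908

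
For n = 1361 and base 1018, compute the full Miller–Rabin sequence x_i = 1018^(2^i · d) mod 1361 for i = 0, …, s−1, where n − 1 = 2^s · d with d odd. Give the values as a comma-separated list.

1298, 1247, 747, 1360

n − 1 = 1360 = 2^4 · 85, so s = 4 and d = 85.
x_0 = 1018^85 mod 1361 = 1298.
x_1 = 1298^2 mod 1361 = 1247.
x_2 = 1247^2 mod 1361 = 747.
x_3 = 747^2 mod 1361 = 1360.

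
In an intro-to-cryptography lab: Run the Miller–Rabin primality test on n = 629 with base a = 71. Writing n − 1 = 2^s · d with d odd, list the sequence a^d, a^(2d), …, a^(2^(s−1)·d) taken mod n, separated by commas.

n − 1 = 628 = 2^2 · 157, so s = 2 and d = 157.
x_0 = 71^157 mod 629 = 488.
x_1 = 488^2 mod 629 = 382.

488, 382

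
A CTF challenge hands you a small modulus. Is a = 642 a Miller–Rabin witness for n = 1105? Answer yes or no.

n − 1 = 1104 = 2^4 · 69, so s = 4 and d = 69.
x_0 = 642^69 mod 1105 = 642.
x_0 is neither 1 nor 1104, so continue squaring.
x_1 = 642^2 mod 1105 = 1104.
x_1 ≡ −1, so 642 is not a witness.

no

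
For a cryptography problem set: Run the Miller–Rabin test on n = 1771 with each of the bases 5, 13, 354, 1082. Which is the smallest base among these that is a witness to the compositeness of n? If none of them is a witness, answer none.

5

n − 1 = 1770 = 2^1 · 885, so s = 1 and d = 885.
Base 5: x_0 = 5^885 mod 1771 = 342. x_0 ∉ {1, 1770} and s = 1, so 5 is a Miller–Rabin witness and 1771 is composite.
Base 13: x_0 = 13^885 mod 1771 = 1154. x_0 ∉ {1, 1770} and s = 1, so 13 is a Miller–Rabin witness and 1771 is composite.
Base 354: x_0 = 354^885 mod 1771 = 813. x_0 ∉ {1, 1770} and s = 1, so 354 is a Miller–Rabin witness and 1771 is composite.
Base 1082: x_0 = 1082^885 mod 1771 = 1. x_0 = 1, so 1082 is not a witness.
The smallest witness among the given bases is 5.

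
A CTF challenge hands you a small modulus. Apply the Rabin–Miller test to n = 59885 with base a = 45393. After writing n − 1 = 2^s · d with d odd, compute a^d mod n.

n − 1 = 59884 = 2^2 · 14971, so s = 2 and d = 14971.
45393^14971 mod 59885 = 57132.

57132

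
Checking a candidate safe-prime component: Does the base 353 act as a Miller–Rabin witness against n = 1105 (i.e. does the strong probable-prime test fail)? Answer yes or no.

n − 1 = 1104 = 2^4 · 69, so s = 4 and d = 69.
x_0 = 353^69 mod 1105 = 863.
x_0 is neither 1 nor 1104, so continue squaring.
x_1 = 863^2 mod 1105 = 1104.
x_1 ≡ −1, so 353 is not a witness.

no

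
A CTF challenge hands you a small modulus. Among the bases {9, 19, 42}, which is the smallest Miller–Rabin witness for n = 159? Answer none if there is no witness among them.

9

n − 1 = 158 = 2^1 · 79, so s = 1 and d = 79.
Base 9: x_0 = 9^79 mod 159 = 9. x_0 ∉ {1, 158} and s = 1, so 9 is a Miller–Rabin witness and 159 is composite.
Base 19: x_0 = 19^79 mod 159 = 34. x_0 ∉ {1, 158} and s = 1, so 19 is a Miller–Rabin witness and 159 is composite.
Base 42: x_0 = 42^79 mod 159 = 42. x_0 ∉ {1, 158} and s = 1, so 42 is a Miller–Rabin witness and 159 is composite.
The smallest witness among the given bases is 9.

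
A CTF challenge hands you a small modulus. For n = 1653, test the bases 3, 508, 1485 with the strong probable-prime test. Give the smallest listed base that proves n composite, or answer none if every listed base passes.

n − 1 = 1652 = 2^2 · 413, so s = 2 and d = 413.
Base 3: x_0 = 3^413 mod 1653 = 336. x_0 is neither 1 nor 1652, so continue squaring. x_1 = 336^2 mod 1653 = 492. Reached i = s−1 = 1 without hitting −1: 3 is a Miller–Rabin witness and 1653 is composite.
Base 508: x_0 = 508^413 mod 1653 = 1288. x_0 is neither 1 nor 1652, so continue squaring. x_1 = 1288^2 mod 1653 = 985. Reached i = s−1 = 1 without hitting −1: 508 is a Miller–Rabin witness and 1653 is composite.
Base 1485: x_0 = 1485^413 mod 1653 = 1362. x_0 is neither 1 nor 1652, so continue squaring. x_1 = 1362^2 mod 1653 = 378. Reached i = s−1 = 1 without hitting −1: 1485 is a Miller–Rabin witness and 1653 is composite.
The smallest witness among the given bases is 3.

3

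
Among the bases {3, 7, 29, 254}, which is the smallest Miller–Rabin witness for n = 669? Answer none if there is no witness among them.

3

n − 1 = 668 = 2^2 · 167, so s = 2 and d = 167.
Base 3: x_0 = 3^167 mod 669 = 525. x_0 is neither 1 nor 668, so continue squaring. x_1 = 525^2 mod 669 = 666. Reached i = s−1 = 1 without hitting −1: 3 is a Miller–Rabin witness and 669 is composite.
Base 7: x_0 = 7^167 mod 669 = 643. x_0 is neither 1 nor 668, so continue squaring. x_1 = 643^2 mod 669 = 7. Reached i = s−1 = 1 without hitting −1: 7 is a Miller–Rabin witness and 669 is composite.
Base 29: x_0 = 29^167 mod 669 = 602. x_0 is neither 1 nor 668, so continue squaring. x_1 = 602^2 mod 669 = 475. Reached i = s−1 = 1 without hitting −1: 29 is a Miller–Rabin witness and 669 is composite.
Base 254: x_0 = 254^167 mod 669 = 260. x_0 is neither 1 nor 668, so continue squaring. x_1 = 260^2 mod 669 = 31. Reached i = s−1 = 1 without hitting −1: 254 is a Miller–Rabin witness and 669 is composite.
The smallest witness among the given bases is 3.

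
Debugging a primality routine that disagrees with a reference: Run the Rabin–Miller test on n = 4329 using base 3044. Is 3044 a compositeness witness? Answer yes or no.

n − 1 = 4328 = 2^3 · 541, so s = 3 and d = 541.
x_0 = 3044^541 mod 4329 = 3044.
x_0 is neither 1 nor 4328, so continue squaring.
x_1 = 3044^2 mod 4329 = 1876.
x_2 = 1876^2 mod 4329 = 4228.
Reached i = s−1 = 2 without hitting −1: 3044 is a Miller–Rabin witness and 4329 is composite.

yes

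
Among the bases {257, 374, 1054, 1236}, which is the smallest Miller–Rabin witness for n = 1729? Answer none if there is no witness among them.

n − 1 = 1728 = 2^6 · 27, so s = 6 and d = 27.
Base 257: x_0 = 257^27 mod 1729 = 1728. x_0 = 1728 ≡ −1, so 257 is not a witness.
Base 374: x_0 = 374^27 mod 1729 = 1728. x_0 = 1728 ≡ −1, so 374 is not a witness.
Base 1054: x_0 = 1054^27 mod 1729 = 1. x_0 = 1, so 1054 is not a witness.
Base 1236: x_0 = 1236^27 mod 1729 = 1. x_0 = 1, so 1236 is not a witness.
No listed base is a witness for 1729.

none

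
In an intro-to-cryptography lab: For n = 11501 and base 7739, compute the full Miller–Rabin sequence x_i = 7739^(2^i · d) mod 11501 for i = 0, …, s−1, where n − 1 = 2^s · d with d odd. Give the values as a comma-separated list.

1803, 7527

n − 1 = 11500 = 2^2 · 2875, so s = 2 and d = 2875.
x_0 = 7739^2875 mod 11501 = 1803.
x_1 = 1803^2 mod 11501 = 7527.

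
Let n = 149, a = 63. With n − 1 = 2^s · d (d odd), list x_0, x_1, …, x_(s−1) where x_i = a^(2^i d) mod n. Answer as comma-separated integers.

n − 1 = 148 = 2^2 · 37, so s = 2 and d = 37.
x_0 = 63^37 mod 149 = 1.
x_1 = 1^2 mod 149 = 1.

1, 1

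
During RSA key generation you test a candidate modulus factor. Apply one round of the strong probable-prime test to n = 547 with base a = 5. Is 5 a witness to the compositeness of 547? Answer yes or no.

no

n − 1 = 546 = 2^1 · 273, so s = 1 and d = 273.
x_0 = 5^273 mod 547 = 546.
x_0 = 546 ≡ −1, so 5 is not a witness.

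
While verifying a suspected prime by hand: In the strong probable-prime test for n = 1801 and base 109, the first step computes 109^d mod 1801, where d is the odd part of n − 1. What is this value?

n − 1 = 1800 = 2^3 · 225, so s = 3 and d = 225.
109^225 mod 1801 = 1277.

1277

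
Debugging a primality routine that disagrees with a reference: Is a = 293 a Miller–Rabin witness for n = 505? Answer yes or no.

no

n − 1 = 504 = 2^3 · 63, so s = 3 and d = 63.
x_0 = 293^63 mod 505 = 212.
x_0 is neither 1 nor 504, so continue squaring.
x_1 = 212^2 mod 505 = 504.
x_1 ≡ −1, so 293 is not a witness.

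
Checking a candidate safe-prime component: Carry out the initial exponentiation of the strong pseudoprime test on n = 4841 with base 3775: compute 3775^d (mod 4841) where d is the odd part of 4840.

n − 1 = 4840 = 2^3 · 605, so s = 3 and d = 605.
3775^605 mod 4841 = 2108.

2108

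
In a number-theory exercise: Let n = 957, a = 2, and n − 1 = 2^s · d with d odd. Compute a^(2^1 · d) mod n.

n − 1 = 956 = 2^2 · 239, so s = 2 and d = 239.
Repeated squaring mod 957: 2^1 ≡ 2, 2^2 ≡ 4, 2^4 ≡ 16, 2^8 ≡ 256, 2^16 ≡ 460, 2^32 ≡ 103, 2^64 ≡ 82, 2^128 ≡ 25.
239 = 128 + 64 + 32 + 8 + 4 + 2 + 1, so 2^239 ≡ 25·82·103·256·16·4·2 ≡ 578 (mod 957).
x_0 = 578.
x_1 = 578^2 mod 957 = 91.

91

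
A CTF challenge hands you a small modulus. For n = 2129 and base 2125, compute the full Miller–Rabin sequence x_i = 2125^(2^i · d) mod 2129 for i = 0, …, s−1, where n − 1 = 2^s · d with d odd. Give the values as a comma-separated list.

1, 1, 1, 1

n − 1 = 2128 = 2^4 · 133, so s = 4 and d = 133.
x_0 = 2125^133 mod 2129 = 1.
x_1 = 1^2 mod 2129 = 1.
x_2 = 1^2 mod 2129 = 1.
x_3 = 1^2 mod 2129 = 1.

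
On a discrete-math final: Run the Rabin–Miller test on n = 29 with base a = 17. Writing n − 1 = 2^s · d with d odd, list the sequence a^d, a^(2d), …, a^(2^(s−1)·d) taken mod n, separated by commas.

12, 28

n − 1 = 28 = 2^2 · 7, so s = 2 and d = 7.
x_0 = 17^7 mod 29 = 12.
x_1 = 12^2 mod 29 = 28.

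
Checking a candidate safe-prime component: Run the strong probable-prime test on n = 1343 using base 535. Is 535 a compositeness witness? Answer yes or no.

n − 1 = 1342 = 2^1 · 671, so s = 1 and d = 671.
x_0 = 535^671 mod 1343 = 644.
x_0 ∉ {1, 1342} and s = 1, so 535 is a Miller–Rabin witness and 1343 is composite.

yes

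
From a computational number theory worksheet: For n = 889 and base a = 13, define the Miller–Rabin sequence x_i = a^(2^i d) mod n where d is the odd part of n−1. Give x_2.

n − 1 = 888 = 2^3 · 111, so s = 3 and d = 111.
x_0 = 13^111 mod 889 = 76.
x_1 = 76^2 mod 889 = 442.
x_2 = 442^2 mod 889 = 673.

673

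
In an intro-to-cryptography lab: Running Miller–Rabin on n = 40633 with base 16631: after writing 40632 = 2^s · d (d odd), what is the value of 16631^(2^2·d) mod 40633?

n − 1 = 40632 = 2^3 · 5079, so s = 3 and d = 5079.
x_0 = 16631^5079 mod 40633 = 2602.
x_1 = 2602^2 mod 40633 = 25326.
x_2 = 25326^2 mod 40633 = 14371.

14371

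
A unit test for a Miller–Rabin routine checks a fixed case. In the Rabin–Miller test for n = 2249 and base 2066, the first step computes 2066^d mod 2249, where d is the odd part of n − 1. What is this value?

n − 1 = 2248 = 2^3 · 281, so s = 3 and d = 281.
2066^281 mod 2249 = 116.

116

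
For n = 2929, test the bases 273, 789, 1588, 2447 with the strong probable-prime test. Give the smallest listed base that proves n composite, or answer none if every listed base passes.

273

n − 1 = 2928 = 2^4 · 183, so s = 4 and d = 183.
Base 273: x_0 = 273^183 mod 2929 = 1612. x_0 is neither 1 nor 2928, so continue squaring. x_1 = 1612^2 mod 2929 = 521. x_2 = 521^2 mod 2929 = 1973. x_3 = 1973^2 mod 2929 = 88. Reached i = s−1 = 3 without hitting −1: 273 is a Miller–Rabin witness and 2929 is composite.
Base 789: x_0 = 789^183 mod 2929 = 2877. x_0 is neither 1 nor 2928, so continue squaring. x_1 = 2877^2 mod 2929 = 2704. x_2 = 2704^2 mod 2929 = 832. x_3 = 832^2 mod 2929 = 980. Reached i = s−1 = 3 without hitting −1: 789 is a Miller–Rabin witness and 2929 is composite.
Base 1588: x_0 = 1588^183 mod 2929 = 2110. x_0 is neither 1 nor 2928, so continue squaring. x_1 = 2110^2 mod 2929 = 20. x_2 = 20^2 mod 2929 = 400. x_3 = 400^2 mod 2929 = 1834. Reached i = s−1 = 3 without hitting −1: 1588 is a Miller–Rabin witness and 2929 is composite.
Base 2447: x_0 = 2447^183 mod 2929 = 1120. x_0 is neither 1 nor 2928, so continue squaring. x_1 = 1120^2 mod 2929 = 788. x_2 = 788^2 mod 2929 = 2925. x_3 = 2925^2 mod 2929 = 16. Reached i = s−1 = 3 without hitting −1: 2447 is a Miller–Rabin witness and 2929 is composite.
The smallest witness among the given bases is 273.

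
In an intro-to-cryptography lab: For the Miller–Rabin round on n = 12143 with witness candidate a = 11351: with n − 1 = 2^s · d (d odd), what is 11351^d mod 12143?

n − 1 = 12142 = 2^1 · 6071, so s = 1 and d = 6071.
Repeated squaring mod 12143: 11351^1 ≡ 11351, 11351^2 ≡ 7971, 11351^4 ≡ 4665, 11351^8 ≡ 1969, 11351^16 ≡ 3344, 11351^32 ≡ 10776, 11351^64 ≡ 10810, 11351^128 ≡ 4011, 11351^256 ≡ 10789, 11351^512 ≡ 11866, 11351^1024 ≡ 3871, 11351^2048 ≡ 179, 11351^4096 ≡ 7755.
6071 = 4096 + 1024 + 512 + 256 + 128 + 32 + 16 + 4 + 2 + 1, so 11351^6071 ≡ 7755·3871·11866·10789·4011·10776·3344·4665·7971·11351 ≡ 12142 (mod 12143).

12142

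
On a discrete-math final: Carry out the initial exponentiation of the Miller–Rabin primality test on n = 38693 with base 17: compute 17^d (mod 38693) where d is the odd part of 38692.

38692

n − 1 = 38692 = 2^2 · 9673, so s = 2 and d = 9673.
Repeated squaring mod 38693: 17^1 ≡ 17, 17^2 ≡ 289, 17^4 ≡ 6135, 17^8 ≡ 28629, 17^16 ≡ 24515, 17^32 ≡ 5549, 17^64 ≡ 30466, 17^128 ≡ 9472, 17^256 ≡ 28410, 17^512 ≡ 30813, 17^1024 ≡ 30828, 17^2048 ≡ 26811, 17^4096 ≡ 29860, 17^8192 ≡ 16801.
9673 = 8192 + 1024 + 256 + 128 + 64 + 8 + 1, so 17^9673 ≡ 16801·30828·28410·9472·30466·28629·17 ≡ 38692 (mod 38693).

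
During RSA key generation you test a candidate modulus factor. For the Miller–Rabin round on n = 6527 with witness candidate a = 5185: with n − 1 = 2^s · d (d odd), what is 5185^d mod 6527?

n − 1 = 6526 = 2^1 · 3263, so s = 1 and d = 3263.
Repeated squaring mod 6527: 5185^1 ≡ 5185, 5185^2 ≡ 6039, 5185^4 ≡ 3172, 5185^8 ≡ 3477, 5185^16 ≡ 1525, 5185^32 ≡ 2013, 5185^64 ≡ 5429, 5185^128 ≡ 4636, 5185^256 ≡ 5612, 5185^512 ≡ 1769, 5185^1024 ≡ 2928, 5185^2048 ≡ 3233.
3263 = 2048 + 1024 + 128 + 32 + 16 + 8 + 4 + 2 + 1, so 5185^3263 ≡ 3233·2928·4636·2013·1525·3477·3172·6039·5185 ≡ 4209 (mod 6527).

4209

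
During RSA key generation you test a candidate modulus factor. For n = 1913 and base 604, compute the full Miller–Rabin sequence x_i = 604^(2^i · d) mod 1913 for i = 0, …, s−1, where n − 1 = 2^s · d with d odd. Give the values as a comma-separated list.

305, 1201, 1912

n − 1 = 1912 = 2^3 · 239, so s = 3 and d = 239.
x_0 = 604^239 mod 1913 = 305.
x_1 = 305^2 mod 1913 = 1201.
x_2 = 1201^2 mod 1913 = 1912.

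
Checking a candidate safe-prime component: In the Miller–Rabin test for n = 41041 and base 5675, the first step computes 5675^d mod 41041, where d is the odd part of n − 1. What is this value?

39346

n − 1 = 41040 = 2^4 · 2565, so s = 4 and d = 2565.
Repeated squaring mod 41041: 5675^1 ≡ 5675, 5675^2 ≡ 29481, 5675^4 ≡ 4104, 5675^8 ≡ 16006, 5675^16 ≡ 14114, 5675^32 ≡ 33023, 5675^64 ≡ 18118, 5675^128 ≡ 16006, 5675^256 ≡ 14114, 5675^512 ≡ 33023, 5675^1024 ≡ 18118, 5675^2048 ≡ 16006.
2565 = 2048 + 512 + 4 + 1, so 5675^2565 ≡ 16006·33023·4104·5675 ≡ 39346 (mod 41041).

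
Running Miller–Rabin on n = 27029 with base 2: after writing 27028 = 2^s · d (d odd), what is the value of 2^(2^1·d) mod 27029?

n − 1 = 27028 = 2^2 · 6757, so s = 2 and d = 6757.
x_0 = 2^6757 mod 27029 = 17191.
x_1 = 17191^2 mod 27029 = 22424.

22424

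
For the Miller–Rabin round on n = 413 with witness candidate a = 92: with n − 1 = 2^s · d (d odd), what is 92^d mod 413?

337

n − 1 = 412 = 2^2 · 103, so s = 2 and d = 103.
Repeated squaring mod 413: 92^1 ≡ 92, 92^2 ≡ 204, 92^4 ≡ 316, 92^8 ≡ 323, 92^16 ≡ 253, 92^32 ≡ 407, 92^64 ≡ 36.
103 = 64 + 32 + 4 + 2 + 1, so 92^103 ≡ 36·407·316·204·92 ≡ 337 (mod 413).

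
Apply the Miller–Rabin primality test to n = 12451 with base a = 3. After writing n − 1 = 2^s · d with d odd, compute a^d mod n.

12450

n − 1 = 12450 = 2^1 · 6225, so s = 1 and d = 6225.
3^6225 mod 12451 = 12450.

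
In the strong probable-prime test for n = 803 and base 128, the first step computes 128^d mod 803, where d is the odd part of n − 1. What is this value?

183

n − 1 = 802 = 2^1 · 401, so s = 1 and d = 401.
128^401 mod 803 = 183.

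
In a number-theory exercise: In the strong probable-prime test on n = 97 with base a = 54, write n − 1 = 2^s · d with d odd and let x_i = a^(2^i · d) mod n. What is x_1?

n − 1 = 96 = 2^5 · 3, so s = 5 and d = 3.
x_0 = 54^3 mod 97 = 33.
x_1 = 33^2 mod 97 = 22.

22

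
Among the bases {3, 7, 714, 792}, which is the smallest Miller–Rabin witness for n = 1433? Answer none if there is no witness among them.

none

n − 1 = 1432 = 2^3 · 179, so s = 3 and d = 179.
Base 3: x_0 = 3^179 mod 1433 = 1091. x_0 is neither 1 nor 1432, so continue squaring. x_1 = 1091^2 mod 1433 = 891. x_2 = 891^2 mod 1433 = 1432. x_2 ≡ −1, so 3 is not a witness.
Base 7: x_0 = 7^179 mod 1433 = 1091. x_0 is neither 1 nor 1432, so continue squaring. x_1 = 1091^2 mod 1433 = 891. x_2 = 891^2 mod 1433 = 1432. x_2 ≡ −1, so 7 is not a witness.
Base 714: x_0 = 714^179 mod 1433 = 507. x_0 is neither 1 nor 1432, so continue squaring. x_1 = 507^2 mod 1433 = 542. x_2 = 542^2 mod 1433 = 1432. x_2 ≡ −1, so 714 is not a witness.
Base 792: x_0 = 792^179 mod 1433 = 1432. x_0 = 1432 ≡ −1, so 792 is not a witness.
No listed base is a witness for 1433.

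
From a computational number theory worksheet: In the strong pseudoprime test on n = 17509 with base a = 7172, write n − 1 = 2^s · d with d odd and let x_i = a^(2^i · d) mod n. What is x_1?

1

n − 1 = 17508 = 2^2 · 4377, so s = 2 and d = 4377.
x_0 = 7172^4377 mod 17509 = 17508.
x_1 = 17508^2 mod 17509 = 1.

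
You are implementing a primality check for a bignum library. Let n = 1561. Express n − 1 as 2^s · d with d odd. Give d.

Halving: 1560 → 780 → 390 → 195; 195 is odd.
So 1560 = 2^3 · 195.

195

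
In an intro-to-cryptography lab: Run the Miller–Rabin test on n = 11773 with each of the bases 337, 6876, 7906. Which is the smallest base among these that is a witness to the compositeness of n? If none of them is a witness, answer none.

6876

n − 1 = 11772 = 2^2 · 2943, so s = 2 and d = 2943.
Base 337: x_0 = 337^2943 mod 11773 = 10503. x_0 is neither 1 nor 11772, so continue squaring. x_1 = 10503^2 mod 11773 = 11772. x_1 ≡ −1, so 337 is not a witness.
Base 6876: x_0 = 6876^2943 mod 11773 = 9910. x_0 is neither 1 nor 11772, so continue squaring. x_1 = 9910^2 mod 11773 = 9507. Reached i = s−1 = 1 without hitting −1: 6876 is a Miller–Rabin witness and 11773 is composite.
Base 7906: x_0 = 7906^2943 mod 11773 = 5940. x_0 is neither 1 nor 11772, so continue squaring. x_1 = 5940^2 mod 11773 = 11692. Reached i = s−1 = 1 without hitting −1: 7906 is a Miller–Rabin witness and 11773 is composite.
The smallest witness among the given bases is 6876.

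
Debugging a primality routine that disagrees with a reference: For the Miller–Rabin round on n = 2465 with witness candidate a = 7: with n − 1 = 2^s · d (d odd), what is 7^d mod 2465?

2437

n − 1 = 2464 = 2^5 · 77, so s = 5 and d = 77.
Repeated squaring mod 2465: 7^1 ≡ 7, 7^2 ≡ 49, 7^4 ≡ 2401, 7^8 ≡ 1631, 7^16 ≡ 426, 7^32 ≡ 1531, 7^64 ≡ 2211.
77 = 64 + 8 + 4 + 1, so 7^77 ≡ 2211·1631·2401·7 ≡ 2437 (mod 2465).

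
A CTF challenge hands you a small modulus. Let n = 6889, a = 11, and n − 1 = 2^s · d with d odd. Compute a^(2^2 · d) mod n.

1578

n − 1 = 6888 = 2^3 · 861, so s = 3 and d = 861.
By repeated squaring, 11^861 ≡ 5562 (mod 6889).
x_0 = 5562.
x_1 = 5562^2 mod 6889 = 4234.
x_2 = 4234^2 mod 6889 = 1578.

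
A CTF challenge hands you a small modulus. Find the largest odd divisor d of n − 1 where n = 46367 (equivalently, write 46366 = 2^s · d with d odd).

23183

Halving: 46366 → 23183; 23183 is odd.
So 46366 = 2^1 · 23183.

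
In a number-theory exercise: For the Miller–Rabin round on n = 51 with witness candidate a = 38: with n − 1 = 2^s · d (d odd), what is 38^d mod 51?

38

n − 1 = 50 = 2^1 · 25, so s = 1 and d = 25.
38^25 mod 51 = 38.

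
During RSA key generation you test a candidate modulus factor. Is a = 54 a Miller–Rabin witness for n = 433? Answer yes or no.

n − 1 = 432 = 2^4 · 27, so s = 4 and d = 27.
x_0 = 54^27 mod 433 = 285.
x_0 is neither 1 nor 432, so continue squaring.
x_1 = 285^2 mod 433 = 254.
x_2 = 254^2 mod 433 = 432.
x_2 ≡ −1, so 54 is not a witness.

no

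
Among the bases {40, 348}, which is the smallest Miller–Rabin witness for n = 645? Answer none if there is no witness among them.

n − 1 = 644 = 2^2 · 161, so s = 2 and d = 161.
Base 40: x_0 = 40^161 mod 645 = 595. x_0 is neither 1 nor 644, so continue squaring. x_1 = 595^2 mod 645 = 565. Reached i = s−1 = 1 without hitting −1: 40 is a Miller–Rabin witness and 645 is composite.
Base 348: x_0 = 348^161 mod 645 = 603. x_0 is neither 1 nor 644, so continue squaring. x_1 = 603^2 mod 645 = 474. Reached i = s−1 = 1 without hitting −1: 348 is a Miller–Rabin witness and 645 is composite.
The smallest witness among the given bases is 40.

40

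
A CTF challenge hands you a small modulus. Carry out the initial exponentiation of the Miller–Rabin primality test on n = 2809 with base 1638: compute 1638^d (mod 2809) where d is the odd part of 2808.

n − 1 = 2808 = 2^3 · 351, so s = 3 and d = 351.
1638^351 mod 2809 = 1931.

1931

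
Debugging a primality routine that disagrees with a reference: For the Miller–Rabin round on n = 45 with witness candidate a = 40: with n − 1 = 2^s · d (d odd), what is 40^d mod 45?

25

n − 1 = 44 = 2^2 · 11, so s = 2 and d = 11.
40^11 mod 45 = 25.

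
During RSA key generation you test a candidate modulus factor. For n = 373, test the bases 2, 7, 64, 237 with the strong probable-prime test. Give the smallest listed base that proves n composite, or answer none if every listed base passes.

n − 1 = 372 = 2^2 · 93, so s = 2 and d = 93.
Base 2: x_0 = 2^93 mod 373 = 104. x_0 is neither 1 nor 372, so continue squaring. x_1 = 104^2 mod 373 = 372. x_1 ≡ −1, so 2 is not a witness.
Base 7: x_0 = 7^93 mod 373 = 372. x_0 = 372 ≡ −1, so 7 is not a witness.
Base 64: x_0 = 64^93 mod 373 = 372. x_0 = 372 ≡ −1, so 64 is not a witness.
Base 237: x_0 = 237^93 mod 373 = 269. x_0 is neither 1 nor 372, so continue squaring. x_1 = 269^2 mod 373 = 372. x_1 ≡ −1, so 237 is not a witness.
No listed base is a witness for 373.

none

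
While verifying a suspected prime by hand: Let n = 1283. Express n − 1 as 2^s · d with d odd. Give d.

Halving: 1282 → 641; 641 is odd.
So 1282 = 2^1 · 641.

641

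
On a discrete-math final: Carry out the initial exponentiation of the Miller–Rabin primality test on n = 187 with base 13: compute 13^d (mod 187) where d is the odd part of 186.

n − 1 = 186 = 2^1 · 93, so s = 1 and d = 93.
By repeated squaring, 13^93 ≡ 30 (mod 187).

30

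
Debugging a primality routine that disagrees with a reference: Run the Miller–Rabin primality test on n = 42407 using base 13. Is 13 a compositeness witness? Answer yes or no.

n − 1 = 42406 = 2^1 · 21203, so s = 1 and d = 21203.
By repeated squaring, 13^21203 ≡ 1 (mod 42407).
x_0 = 13^21203 mod 42407 = 1.
x_0 = 1, so 13 is not a witness.

no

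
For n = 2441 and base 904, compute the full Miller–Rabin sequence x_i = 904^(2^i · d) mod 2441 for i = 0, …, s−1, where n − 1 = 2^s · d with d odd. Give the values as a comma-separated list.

1319, 1769, 2440

n − 1 = 2440 = 2^3 · 305, so s = 3 and d = 305.
x_0 = 904^305 mod 2441 = 1319.
x_1 = 1319^2 mod 2441 = 1769.
x_2 = 1769^2 mod 2441 = 2440.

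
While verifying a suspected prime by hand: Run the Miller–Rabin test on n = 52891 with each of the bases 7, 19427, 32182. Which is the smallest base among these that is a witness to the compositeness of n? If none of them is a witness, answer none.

n − 1 = 52890 = 2^1 · 26445, so s = 1 and d = 26445.
Base 7: x_0 = 7^26445 mod 52891 = 23497. x_0 ∉ {1, 52890} and s = 1, so 7 is a Miller–Rabin witness and 52891 is composite.
Base 19427: x_0 = 19427^26445 mod 52891 = 18618. x_0 ∉ {1, 52890} and s = 1, so 19427 is a Miller–Rabin witness and 52891 is composite.
Base 32182: x_0 = 32182^26445 mod 52891 = 39857. x_0 ∉ {1, 52890} and s = 1, so 32182 is a Miller–Rabin witness and 52891 is composite.
The smallest witness among the given bases is 7.

7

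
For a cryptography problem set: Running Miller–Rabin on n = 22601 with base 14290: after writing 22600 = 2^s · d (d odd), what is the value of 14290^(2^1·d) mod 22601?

12877

n − 1 = 22600 = 2^3 · 2825, so s = 3 and d = 2825.
Repeated squaring mod 22601: 14290^1 ≡ 14290, 14290^2 ≡ 4065, 14290^4 ≡ 2894, 14290^8 ≡ 12866, 14290^16 ≡ 4232, 14290^32 ≡ 9832, 14290^64 ≡ 3747, 14290^128 ≡ 4788, 14290^256 ≡ 7530, 14290^512 ≡ 17592, 14290^1024 ≡ 2971, 14290^2048 ≡ 12451.
2825 = 2048 + 512 + 256 + 8 + 1, so 14290^2825 ≡ 12451·17592·7530·12866·14290 ≡ 1698 (mod 22601).
x_0 = 1698.
x_1 = 1698^2 mod 22601 = 12877.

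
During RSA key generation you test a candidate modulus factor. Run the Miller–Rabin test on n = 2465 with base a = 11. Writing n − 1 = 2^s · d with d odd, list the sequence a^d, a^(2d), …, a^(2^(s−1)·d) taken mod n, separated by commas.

1061, 1681, 871, 1886, 1

n − 1 = 2464 = 2^5 · 77, so s = 5 and d = 77.
x_0 = 11^77 mod 2465 = 1061.
x_1 = 1061^2 mod 2465 = 1681.
x_2 = 1681^2 mod 2465 = 871.
x_3 = 871^2 mod 2465 = 1886.
x_4 = 1886^2 mod 2465 = 1.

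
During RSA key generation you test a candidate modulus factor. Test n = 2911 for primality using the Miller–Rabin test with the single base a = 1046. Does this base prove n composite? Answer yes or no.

n − 1 = 2910 = 2^1 · 1455, so s = 1 and d = 1455.
x_0 = 1046^1455 mod 2911 = 2820.
x_0 ∉ {1, 2910} and s = 1, so 1046 is a Miller–Rabin witness and 2911 is composite.

yes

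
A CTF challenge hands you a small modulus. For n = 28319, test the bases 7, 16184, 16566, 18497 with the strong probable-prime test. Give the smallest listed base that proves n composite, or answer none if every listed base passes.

none

n − 1 = 28318 = 2^1 · 14159, so s = 1 and d = 14159.
Base 7: x_0 = 7^14159 mod 28319 = 28318. x_0 = 28318 ≡ −1, so 7 is not a witness.
Base 16184: x_0 = 16184^14159 mod 28319 = 28318. x_0 = 28318 ≡ −1, so 16184 is not a witness.
Base 16566: x_0 = 16566^14159 mod 28319 = 1. x_0 = 1, so 16566 is not a witness.
Base 18497: x_0 = 18497^14159 mod 28319 = 28318. x_0 = 28318 ≡ −1, so 18497 is not a witness.
No listed base is a witness for 28319.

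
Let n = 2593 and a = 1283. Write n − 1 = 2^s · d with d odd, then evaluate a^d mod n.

1896

n − 1 = 2592 = 2^5 · 81, so s = 5 and d = 81.
1283^81 mod 2593 = 1896.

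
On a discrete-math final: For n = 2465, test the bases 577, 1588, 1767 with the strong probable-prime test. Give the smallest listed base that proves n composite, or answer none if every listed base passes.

n − 1 = 2464 = 2^5 · 77, so s = 5 and d = 77.
Base 577: x_0 = 577^77 mod 2465 = 1172. x_0 is neither 1 nor 2464, so continue squaring. x_1 = 1172^2 mod 2465 = 579. x_2 = 579^2 mod 2465 = 1. x_2 = 1 but x_1 ≠ ±1, a nontrivial square root of 1 — 577 is a witness and 2465 is composite.
Base 1588: x_0 = 1588^77 mod 2465 = 1043. x_0 is neither 1 nor 2464, so continue squaring. x_1 = 1043^2 mod 2465 = 784. x_2 = 784^2 mod 2465 = 871. x_3 = 871^2 mod 2465 = 1886. x_4 = 1886^2 mod 2465 = 1. x_4 = 1 but x_3 ≠ ±1, a nontrivial square root of 1 — 1588 is a witness and 2465 is composite.
Base 1767: x_0 = 1767^77 mod 2465 = 1172. x_0 is neither 1 nor 2464, so continue squaring. x_1 = 1172^2 mod 2465 = 579. x_2 = 579^2 mod 2465 = 1. x_2 = 1 but x_1 ≠ ±1, a nontrivial square root of 1 — 1767 is a witness and 2465 is composite.
The smallest witness among the given bases is 577.

577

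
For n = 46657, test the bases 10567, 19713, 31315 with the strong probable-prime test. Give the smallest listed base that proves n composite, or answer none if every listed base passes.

none

n − 1 = 46656 = 2^6 · 729, so s = 6 and d = 729.
Base 10567: x_0 = 10567^729 mod 46657 = 5260. x_0 is neither 1 nor 46656, so continue squaring. x_1 = 5260^2 mod 46657 = 46656. x_1 ≡ −1, so 10567 is not a witness.
Base 19713: x_0 = 19713^729 mod 46657 = 36106. x_0 is neither 1 nor 46656, so continue squaring. x_1 = 36106^2 mod 46657 = 46656. x_1 ≡ −1, so 19713 is not a witness.
Base 31315: x_0 = 31315^729 mod 46657 = 5260. x_0 is neither 1 nor 46656, so continue squaring. x_1 = 5260^2 mod 46657 = 46656. x_1 ≡ −1, so 31315 is not a witness.
No listed base is a witness for 46657.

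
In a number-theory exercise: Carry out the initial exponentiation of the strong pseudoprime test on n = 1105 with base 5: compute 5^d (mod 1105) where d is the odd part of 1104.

915

n − 1 = 1104 = 2^4 · 69, so s = 4 and d = 69.
Repeated squaring mod 1105: 5^1 ≡ 5, 5^2 ≡ 25, 5^4 ≡ 625, 5^8 ≡ 560, 5^16 ≡ 885, 5^32 ≡ 885, 5^64 ≡ 885.
69 = 64 + 4 + 1, so 5^69 ≡ 885·625·5 ≡ 915 (mod 1105).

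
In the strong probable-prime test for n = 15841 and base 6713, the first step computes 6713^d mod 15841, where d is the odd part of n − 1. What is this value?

n − 1 = 15840 = 2^5 · 495, so s = 5 and d = 495.
Repeated squaring mod 15841: 6713^1 ≡ 6713, 6713^2 ≡ 12565, 6713^4 ≡ 7819, 6713^8 ≡ 6342, 6713^16 ≡ 665, 6713^32 ≡ 14518, 6713^64 ≡ 7819, 6713^128 ≡ 6342, 6713^256 ≡ 665.
495 = 256 + 128 + 64 + 32 + 8 + 4 + 2 + 1, so 6713^495 ≡ 665·6342·7819·14518·6342·7819·12565·6713 ≡ 11872 (mod 15841).

11872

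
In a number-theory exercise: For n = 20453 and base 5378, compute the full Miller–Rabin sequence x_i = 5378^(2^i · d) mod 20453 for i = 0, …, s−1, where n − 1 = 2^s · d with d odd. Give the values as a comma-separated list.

5780, 8651

n − 1 = 20452 = 2^2 · 5113, so s = 2 and d = 5113.
x_0 = 5378^5113 mod 20453 = 5780.
x_1 = 5780^2 mod 20453 = 8651.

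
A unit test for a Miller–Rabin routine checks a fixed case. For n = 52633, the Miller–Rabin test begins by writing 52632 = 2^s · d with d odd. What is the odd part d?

Halving: 52632 → 26316 → 13158 → 6579; 6579 is odd.
So 52632 = 2^3 · 6579.

6579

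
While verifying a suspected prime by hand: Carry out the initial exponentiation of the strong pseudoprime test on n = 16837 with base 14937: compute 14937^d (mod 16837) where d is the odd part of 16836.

10973

n − 1 = 16836 = 2^2 · 4209, so s = 2 and d = 4209.
By repeated squaring, 14937^4209 ≡ 10973 (mod 16837).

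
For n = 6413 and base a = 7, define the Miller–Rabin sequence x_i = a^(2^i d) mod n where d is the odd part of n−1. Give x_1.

4602

n − 1 = 6412 = 2^2 · 1603, so s = 2 and d = 1603.
x_0 = 7^1603 mod 6413 = 2422.
x_1 = 2422^2 mod 6413 = 4602.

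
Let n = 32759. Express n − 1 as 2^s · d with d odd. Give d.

Halving: 32758 → 16379; 16379 is odd.
So 32758 = 2^1 · 16379.

16379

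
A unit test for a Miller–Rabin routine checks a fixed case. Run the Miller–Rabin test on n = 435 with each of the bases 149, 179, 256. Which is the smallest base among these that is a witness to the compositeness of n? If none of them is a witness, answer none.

none

n − 1 = 434 = 2^1 · 217, so s = 1 and d = 217.
Base 149: x_0 = 149^217 mod 435 = 434. x_0 = 434 ≡ −1, so 149 is not a witness.
Base 179: x_0 = 179^217 mod 435 = 434. x_0 = 434 ≡ −1, so 179 is not a witness.
Base 256: x_0 = 256^217 mod 435 = 1. x_0 = 1, so 256 is not a witness.
No listed base is a witness for 435.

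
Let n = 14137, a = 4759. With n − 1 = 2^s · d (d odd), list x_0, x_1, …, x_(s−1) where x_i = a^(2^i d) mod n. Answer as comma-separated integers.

9407, 8166, 13464

n − 1 = 14136 = 2^3 · 1767, so s = 3 and d = 1767.
x_0 = 4759^1767 mod 14137 = 9407.
x_1 = 9407^2 mod 14137 = 8166.
x_2 = 8166^2 mod 14137 = 13464.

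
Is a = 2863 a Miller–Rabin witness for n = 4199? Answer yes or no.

yes

n − 1 = 4198 = 2^1 · 2099, so s = 1 and d = 2099.
Repeated squaring mod 4199: 2863^1 ≡ 2863, 2863^2 ≡ 321, 2863^4 ≡ 2265, 2863^8 ≡ 3246, 2863^16 ≡ 1225, 2863^32 ≡ 1582, 2863^64 ≡ 120, 2863^128 ≡ 1803, 2863^256 ≡ 783, 2863^512 ≡ 35, 2863^1024 ≡ 1225, 2863^2048 ≡ 1582.
2099 = 2048 + 32 + 16 + 2 + 1, so 2863^2099 ≡ 1582·1582·1225·321·2863 ≡ 1465 (mod 4199).
x_0 = 2863^2099 mod 4199 = 1465.
x_0 ∉ {1, 4198} and s = 1, so 2863 is a Miller–Rabin witness and 4199 is composite.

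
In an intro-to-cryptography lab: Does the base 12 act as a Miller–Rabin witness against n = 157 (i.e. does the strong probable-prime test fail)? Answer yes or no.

n − 1 = 156 = 2^2 · 39, so s = 2 and d = 39.
Repeated squaring mod 157: 12^1 ≡ 12, 12^2 ≡ 144, 12^4 ≡ 12, 12^8 ≡ 144, 12^16 ≡ 12, 12^32 ≡ 144.
39 = 32 + 4 + 2 + 1, so 12^39 ≡ 144·12·144·12 ≡ 1 (mod 157).
x_0 = 12^39 mod 157 = 1.
x_0 = 1, so 12 is not a witness.

no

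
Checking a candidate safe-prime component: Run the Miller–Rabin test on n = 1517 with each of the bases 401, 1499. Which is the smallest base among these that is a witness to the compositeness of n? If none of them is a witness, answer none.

1499

n − 1 = 1516 = 2^2 · 379, so s = 2 and d = 379.
Base 401: x_0 = 401^379 mod 1517 = 1116. x_0 is neither 1 nor 1516, so continue squaring. x_1 = 1116^2 mod 1517 = 1516. x_1 ≡ −1, so 401 is not a witness.
Base 1499: x_0 = 1499^379 mod 1517 = 1091. x_0 is neither 1 nor 1516, so continue squaring. x_1 = 1091^2 mod 1517 = 953. Reached i = s−1 = 1 without hitting −1: 1499 is a Miller–Rabin witness and 1517 is composite.
The smallest witness among the given bases is 1499.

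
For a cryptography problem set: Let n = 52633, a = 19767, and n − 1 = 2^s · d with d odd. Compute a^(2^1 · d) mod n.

n − 1 = 52632 = 2^3 · 6579, so s = 3 and d = 6579.
x_0 = 19767^6579 mod 52633 = 52632.
x_1 = 52632^2 mod 52633 = 1.

1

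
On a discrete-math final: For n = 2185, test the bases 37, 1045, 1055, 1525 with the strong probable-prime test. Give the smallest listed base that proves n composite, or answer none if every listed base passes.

37

n − 1 = 2184 = 2^3 · 273, so s = 3 and d = 273.
Base 37: x_0 = 37^273 mod 2185 = 987. x_0 is neither 1 nor 2184, so continue squaring. x_1 = 987^2 mod 2185 = 1844. x_2 = 1844^2 mod 2185 = 476. Reached i = s−1 = 2 without hitting −1: 37 is a Miller–Rabin witness and 2185 is composite.
Base 1045: x_0 = 1045^273 mod 2185 = 2090. x_0 is neither 1 nor 2184, so continue squaring. x_1 = 2090^2 mod 2185 = 285. x_2 = 285^2 mod 2185 = 380. Reached i = s−1 = 2 without hitting −1: 1045 is a Miller–Rabin witness and 2185 is composite.
Base 1055: x_0 = 1055^273 mod 2185 = 810. x_0 is neither 1 nor 2184, so continue squaring. x_1 = 810^2 mod 2185 = 600. x_2 = 600^2 mod 2185 = 1660. Reached i = s−1 = 2 without hitting −1: 1055 is a Miller–Rabin witness and 2185 is composite.
Base 1525: x_0 = 1525^273 mod 2185 = 1740. x_0 is neither 1 nor 2184, so continue squaring. x_1 = 1740^2 mod 2185 = 1375. x_2 = 1375^2 mod 2185 = 600. Reached i = s−1 = 2 without hitting −1: 1525 is a Miller–Rabin witness and 2185 is composite.
The smallest witness among the given bases is 37.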